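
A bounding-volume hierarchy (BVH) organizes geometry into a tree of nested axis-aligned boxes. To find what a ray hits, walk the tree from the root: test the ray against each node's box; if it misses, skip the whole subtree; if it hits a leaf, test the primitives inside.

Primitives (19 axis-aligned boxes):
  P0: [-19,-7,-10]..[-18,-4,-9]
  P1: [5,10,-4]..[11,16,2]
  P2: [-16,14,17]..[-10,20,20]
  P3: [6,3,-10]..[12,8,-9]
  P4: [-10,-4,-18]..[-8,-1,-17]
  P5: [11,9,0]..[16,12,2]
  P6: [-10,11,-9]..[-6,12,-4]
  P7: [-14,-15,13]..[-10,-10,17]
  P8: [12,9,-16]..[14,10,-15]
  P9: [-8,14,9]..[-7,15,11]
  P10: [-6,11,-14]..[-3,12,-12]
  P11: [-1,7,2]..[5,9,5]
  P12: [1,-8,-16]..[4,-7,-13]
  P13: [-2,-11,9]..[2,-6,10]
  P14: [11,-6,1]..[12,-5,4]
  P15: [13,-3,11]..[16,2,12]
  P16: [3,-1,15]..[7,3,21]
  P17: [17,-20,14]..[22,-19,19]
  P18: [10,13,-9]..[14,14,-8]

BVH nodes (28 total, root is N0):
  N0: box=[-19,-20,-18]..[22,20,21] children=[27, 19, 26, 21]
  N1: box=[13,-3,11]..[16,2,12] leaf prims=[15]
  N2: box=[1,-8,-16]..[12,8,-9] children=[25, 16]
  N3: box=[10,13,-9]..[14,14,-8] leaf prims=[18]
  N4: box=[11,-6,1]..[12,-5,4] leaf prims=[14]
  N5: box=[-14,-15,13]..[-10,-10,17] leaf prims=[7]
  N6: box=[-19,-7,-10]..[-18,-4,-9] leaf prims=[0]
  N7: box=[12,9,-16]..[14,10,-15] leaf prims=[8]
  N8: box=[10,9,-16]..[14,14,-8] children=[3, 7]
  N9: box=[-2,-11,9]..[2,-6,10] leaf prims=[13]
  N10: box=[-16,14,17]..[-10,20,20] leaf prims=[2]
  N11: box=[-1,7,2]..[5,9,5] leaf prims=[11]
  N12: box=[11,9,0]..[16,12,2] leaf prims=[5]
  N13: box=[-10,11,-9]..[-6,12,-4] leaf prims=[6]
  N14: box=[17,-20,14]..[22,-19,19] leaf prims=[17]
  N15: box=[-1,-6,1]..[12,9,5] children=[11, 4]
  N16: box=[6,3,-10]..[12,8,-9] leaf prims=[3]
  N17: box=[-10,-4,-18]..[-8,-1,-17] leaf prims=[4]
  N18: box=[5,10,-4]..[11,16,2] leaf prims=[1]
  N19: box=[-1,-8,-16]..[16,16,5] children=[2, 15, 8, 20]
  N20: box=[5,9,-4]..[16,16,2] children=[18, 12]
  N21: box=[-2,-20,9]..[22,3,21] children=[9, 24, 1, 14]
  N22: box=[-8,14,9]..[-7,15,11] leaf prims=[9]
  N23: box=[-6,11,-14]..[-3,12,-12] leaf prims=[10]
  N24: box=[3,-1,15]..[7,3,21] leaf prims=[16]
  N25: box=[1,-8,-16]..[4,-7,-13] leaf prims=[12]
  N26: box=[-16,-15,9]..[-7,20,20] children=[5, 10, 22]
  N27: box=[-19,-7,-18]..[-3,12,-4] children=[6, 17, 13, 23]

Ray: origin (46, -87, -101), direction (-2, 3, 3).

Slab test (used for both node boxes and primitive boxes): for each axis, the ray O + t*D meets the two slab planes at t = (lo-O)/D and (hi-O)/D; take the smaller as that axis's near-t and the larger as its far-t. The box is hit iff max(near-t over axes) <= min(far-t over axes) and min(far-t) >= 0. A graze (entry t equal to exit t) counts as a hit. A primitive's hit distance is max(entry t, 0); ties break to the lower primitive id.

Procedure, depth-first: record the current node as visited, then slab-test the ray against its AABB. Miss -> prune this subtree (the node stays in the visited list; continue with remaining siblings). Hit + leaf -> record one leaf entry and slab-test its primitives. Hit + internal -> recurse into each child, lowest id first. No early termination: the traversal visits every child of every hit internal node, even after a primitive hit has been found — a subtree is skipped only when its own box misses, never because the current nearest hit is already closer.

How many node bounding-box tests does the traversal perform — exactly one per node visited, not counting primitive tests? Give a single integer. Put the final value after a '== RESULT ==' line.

Traverse from the root:
N0 x:[12,65/2] y:[67/3,107/3] z:[83/3,122/3] -> hit [83/3,65/2], descend [19, 21, 26, 27]
  N19 x:[15,47/2] y:[79/3,103/3] z:[85/3,106/3] -> miss, prune
  N21 x:[12,24] y:[67/3,30] z:[110/3,122/3] -> miss, prune
  N26 x:[53/2,31] y:[24,107/3] z:[110/3,121/3] -> miss, prune
  N27 x:[49/2,65/2] y:[80/3,33] z:[83/3,97/3] -> hit [83/3,97/3], descend [6, 13, 17, 23]
    N6 x:[32,65/2] y:[80/3,83/3] z:[91/3,92/3] -> miss, prune
    N13 x:[26,28] y:[98/3,33] z:[92/3,97/3] -> miss, prune
    N17 x:[27,28] y:[83/3,86/3] z:[83/3,28] -> hit [83/3,28] leaf, test {P4@t=83/3}
    N23 x:[49/2,26] y:[98/3,33] z:[29,89/3] -> miss, prune

order=[0, 19, 21, 26, 27, 6, 13, 17, 23]  |boxes|=9  |leaves|=1  hit=P4

== RESULT ==
9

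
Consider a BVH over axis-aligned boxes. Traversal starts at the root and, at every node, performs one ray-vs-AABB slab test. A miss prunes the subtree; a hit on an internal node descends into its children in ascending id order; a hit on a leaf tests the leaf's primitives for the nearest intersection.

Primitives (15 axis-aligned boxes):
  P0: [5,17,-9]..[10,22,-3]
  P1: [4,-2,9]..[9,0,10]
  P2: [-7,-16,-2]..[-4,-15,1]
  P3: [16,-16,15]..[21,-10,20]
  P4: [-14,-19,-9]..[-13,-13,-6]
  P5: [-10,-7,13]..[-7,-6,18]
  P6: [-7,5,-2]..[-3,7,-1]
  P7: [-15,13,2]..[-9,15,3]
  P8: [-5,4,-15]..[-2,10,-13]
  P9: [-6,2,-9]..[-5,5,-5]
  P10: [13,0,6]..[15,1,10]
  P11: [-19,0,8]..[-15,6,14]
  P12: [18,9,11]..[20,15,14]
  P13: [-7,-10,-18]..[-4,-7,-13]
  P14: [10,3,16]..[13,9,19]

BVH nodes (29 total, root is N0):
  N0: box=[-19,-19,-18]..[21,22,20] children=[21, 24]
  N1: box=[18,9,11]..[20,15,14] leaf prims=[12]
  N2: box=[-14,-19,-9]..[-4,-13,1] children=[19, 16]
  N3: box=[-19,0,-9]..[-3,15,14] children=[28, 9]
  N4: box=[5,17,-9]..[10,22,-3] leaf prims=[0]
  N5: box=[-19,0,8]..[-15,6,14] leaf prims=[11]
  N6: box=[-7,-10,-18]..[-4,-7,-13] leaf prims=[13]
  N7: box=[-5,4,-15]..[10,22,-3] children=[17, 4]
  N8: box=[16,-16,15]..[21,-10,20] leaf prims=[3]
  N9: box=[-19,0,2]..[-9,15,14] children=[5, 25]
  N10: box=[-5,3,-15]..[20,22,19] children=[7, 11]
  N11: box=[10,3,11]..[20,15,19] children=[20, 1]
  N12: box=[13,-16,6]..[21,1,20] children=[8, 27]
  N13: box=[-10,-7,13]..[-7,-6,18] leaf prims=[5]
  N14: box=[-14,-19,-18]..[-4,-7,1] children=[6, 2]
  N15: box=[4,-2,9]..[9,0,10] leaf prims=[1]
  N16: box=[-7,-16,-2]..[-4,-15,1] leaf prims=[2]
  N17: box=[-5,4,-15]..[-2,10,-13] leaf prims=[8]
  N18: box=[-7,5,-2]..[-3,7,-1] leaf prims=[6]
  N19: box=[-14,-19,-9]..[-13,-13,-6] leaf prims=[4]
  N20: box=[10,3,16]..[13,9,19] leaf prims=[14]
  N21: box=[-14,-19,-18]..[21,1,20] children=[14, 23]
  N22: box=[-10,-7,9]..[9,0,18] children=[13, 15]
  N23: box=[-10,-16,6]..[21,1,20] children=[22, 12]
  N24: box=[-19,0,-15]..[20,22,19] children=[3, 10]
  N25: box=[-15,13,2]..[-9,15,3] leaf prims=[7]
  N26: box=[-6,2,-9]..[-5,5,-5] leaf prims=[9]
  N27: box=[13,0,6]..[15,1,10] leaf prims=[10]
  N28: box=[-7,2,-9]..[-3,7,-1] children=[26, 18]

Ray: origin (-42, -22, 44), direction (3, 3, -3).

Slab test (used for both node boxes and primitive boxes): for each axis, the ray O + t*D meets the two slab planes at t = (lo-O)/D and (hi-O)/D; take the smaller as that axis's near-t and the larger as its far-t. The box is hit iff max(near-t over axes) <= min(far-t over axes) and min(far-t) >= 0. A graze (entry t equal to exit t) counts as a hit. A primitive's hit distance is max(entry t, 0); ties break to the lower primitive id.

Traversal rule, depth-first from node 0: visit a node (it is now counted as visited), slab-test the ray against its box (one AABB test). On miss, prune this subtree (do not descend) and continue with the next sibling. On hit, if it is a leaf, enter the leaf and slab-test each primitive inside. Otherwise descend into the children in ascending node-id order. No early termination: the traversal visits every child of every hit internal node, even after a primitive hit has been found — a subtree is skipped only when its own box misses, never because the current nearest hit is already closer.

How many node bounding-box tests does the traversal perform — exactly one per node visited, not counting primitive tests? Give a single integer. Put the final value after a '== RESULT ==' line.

Traverse from the root:
N0 x:[23/3,21] y:[1,44/3] z:[8,62/3] -> hit [8,44/3], descend [21, 24]
  N21 x:[28/3,21] y:[1,23/3] z:[8,62/3] -> miss, prune
  N24 x:[23/3,62/3] y:[22/3,44/3] z:[25/3,59/3] -> hit [25/3,44/3], descend [3, 10]
    N3 x:[23/3,13] y:[22/3,37/3] z:[10,53/3] -> hit [10,37/3], descend [9, 28]
      N9 x:[23/3,11] y:[22/3,37/3] z:[10,14] -> hit [10,11], descend [5, 25]
        N5 x:[23/3,9] y:[22/3,28/3] z:[10,12] -> miss, prune
        N25 x:[9,11] y:[35/3,37/3] z:[41/3,14] -> miss, prune
      N28 x:[35/3,13] y:[8,29/3] z:[15,53/3] -> miss, prune
    N10 x:[37/3,62/3] y:[25/3,44/3] z:[25/3,59/3] -> hit [37/3,44/3], descend [7, 11]
      N7 x:[37/3,52/3] y:[26/3,44/3] z:[47/3,59/3] -> miss, prune
      N11 x:[52/3,62/3] y:[25/3,37/3] z:[25/3,11] -> miss, prune

Summary -> nodes [0, 21, 24, 3, 9, 5, 25, 28, 10, 7, 11]; box-tests=11; leaf-entries=0; first=miss

== RESULT ==
11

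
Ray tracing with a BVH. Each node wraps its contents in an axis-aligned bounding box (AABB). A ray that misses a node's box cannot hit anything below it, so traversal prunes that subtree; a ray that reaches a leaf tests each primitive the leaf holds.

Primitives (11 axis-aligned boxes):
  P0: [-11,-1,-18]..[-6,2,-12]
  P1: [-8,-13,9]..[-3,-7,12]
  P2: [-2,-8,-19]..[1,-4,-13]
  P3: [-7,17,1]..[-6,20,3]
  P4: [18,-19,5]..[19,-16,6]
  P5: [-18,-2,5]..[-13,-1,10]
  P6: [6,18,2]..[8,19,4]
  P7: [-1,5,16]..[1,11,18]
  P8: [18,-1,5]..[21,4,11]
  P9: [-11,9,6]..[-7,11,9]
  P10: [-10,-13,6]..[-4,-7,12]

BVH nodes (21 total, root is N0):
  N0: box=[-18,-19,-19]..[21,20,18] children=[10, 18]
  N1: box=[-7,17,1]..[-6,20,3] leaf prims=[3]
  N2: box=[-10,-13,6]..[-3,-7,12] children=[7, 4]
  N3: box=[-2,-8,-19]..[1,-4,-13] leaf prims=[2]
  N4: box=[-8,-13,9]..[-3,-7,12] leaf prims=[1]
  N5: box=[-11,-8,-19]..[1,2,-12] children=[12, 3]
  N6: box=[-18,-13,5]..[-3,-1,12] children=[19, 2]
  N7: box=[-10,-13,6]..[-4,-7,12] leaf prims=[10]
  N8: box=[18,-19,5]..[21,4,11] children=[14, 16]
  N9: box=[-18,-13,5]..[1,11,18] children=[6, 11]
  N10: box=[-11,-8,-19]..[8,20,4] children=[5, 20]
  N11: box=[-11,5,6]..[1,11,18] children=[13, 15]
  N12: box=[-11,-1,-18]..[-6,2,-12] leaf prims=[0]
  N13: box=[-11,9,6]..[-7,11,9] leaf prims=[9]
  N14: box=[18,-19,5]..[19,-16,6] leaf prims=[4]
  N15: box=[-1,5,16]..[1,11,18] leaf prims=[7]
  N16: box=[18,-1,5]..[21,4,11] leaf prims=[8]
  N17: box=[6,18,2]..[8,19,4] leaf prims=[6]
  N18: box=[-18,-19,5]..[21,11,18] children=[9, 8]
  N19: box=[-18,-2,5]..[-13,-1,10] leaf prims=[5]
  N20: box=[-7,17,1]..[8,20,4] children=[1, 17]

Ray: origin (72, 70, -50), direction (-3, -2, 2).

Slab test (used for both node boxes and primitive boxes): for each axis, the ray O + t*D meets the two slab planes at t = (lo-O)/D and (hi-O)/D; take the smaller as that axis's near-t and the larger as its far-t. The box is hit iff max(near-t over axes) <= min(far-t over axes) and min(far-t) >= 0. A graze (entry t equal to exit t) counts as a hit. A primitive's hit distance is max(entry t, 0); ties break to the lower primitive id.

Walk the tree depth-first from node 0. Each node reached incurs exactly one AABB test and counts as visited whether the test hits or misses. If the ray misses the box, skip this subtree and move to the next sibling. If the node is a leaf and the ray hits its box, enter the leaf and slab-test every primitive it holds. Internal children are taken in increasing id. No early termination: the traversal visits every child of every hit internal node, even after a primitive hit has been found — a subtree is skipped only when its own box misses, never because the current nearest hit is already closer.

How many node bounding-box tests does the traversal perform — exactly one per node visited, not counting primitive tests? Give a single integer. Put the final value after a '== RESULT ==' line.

Walk:
N0 x:[17,30] y:[25,89/2] z:[31/2,34] -> hit [25,30], descend [10, 18]
  N10 x:[64/3,83/3] y:[25,39] z:[31/2,27] -> hit [25,27], descend [5, 20]
    N5 x:[71/3,83/3] y:[34,39] z:[31/2,19] -> miss, prune
    N20 x:[64/3,79/3] y:[25,53/2] z:[51/2,27] -> hit [51/2,79/3], descend [1, 17]
      N1 x:[26,79/3] y:[25,53/2] z:[51/2,53/2] -> hit [26,79/3] leaf, test {P3@t=26}
      N17 x:[64/3,22] y:[51/2,26] z:[26,27] -> miss, prune
  N18 x:[17,30] y:[59/2,89/2] z:[55/2,34] -> hit [59/2,30], descend [8, 9]
    N8 x:[17,18] y:[33,89/2] z:[55/2,61/2] -> miss, prune
    N9 x:[71/3,30] y:[59/2,83/2] z:[55/2,34] -> hit [59/2,30], descend [6, 11]
      N6 x:[25,30] y:[71/2,83/2] z:[55/2,31] -> miss, prune
      N11 x:[71/3,83/3] y:[59/2,65/2] z:[28,34] -> miss, prune

Summary -> nodes [0, 10, 5, 20, 1, 17, 18, 8, 9, 6, 11]; box-tests=11; leaf-entries=1; first=P3

== RESULT ==
11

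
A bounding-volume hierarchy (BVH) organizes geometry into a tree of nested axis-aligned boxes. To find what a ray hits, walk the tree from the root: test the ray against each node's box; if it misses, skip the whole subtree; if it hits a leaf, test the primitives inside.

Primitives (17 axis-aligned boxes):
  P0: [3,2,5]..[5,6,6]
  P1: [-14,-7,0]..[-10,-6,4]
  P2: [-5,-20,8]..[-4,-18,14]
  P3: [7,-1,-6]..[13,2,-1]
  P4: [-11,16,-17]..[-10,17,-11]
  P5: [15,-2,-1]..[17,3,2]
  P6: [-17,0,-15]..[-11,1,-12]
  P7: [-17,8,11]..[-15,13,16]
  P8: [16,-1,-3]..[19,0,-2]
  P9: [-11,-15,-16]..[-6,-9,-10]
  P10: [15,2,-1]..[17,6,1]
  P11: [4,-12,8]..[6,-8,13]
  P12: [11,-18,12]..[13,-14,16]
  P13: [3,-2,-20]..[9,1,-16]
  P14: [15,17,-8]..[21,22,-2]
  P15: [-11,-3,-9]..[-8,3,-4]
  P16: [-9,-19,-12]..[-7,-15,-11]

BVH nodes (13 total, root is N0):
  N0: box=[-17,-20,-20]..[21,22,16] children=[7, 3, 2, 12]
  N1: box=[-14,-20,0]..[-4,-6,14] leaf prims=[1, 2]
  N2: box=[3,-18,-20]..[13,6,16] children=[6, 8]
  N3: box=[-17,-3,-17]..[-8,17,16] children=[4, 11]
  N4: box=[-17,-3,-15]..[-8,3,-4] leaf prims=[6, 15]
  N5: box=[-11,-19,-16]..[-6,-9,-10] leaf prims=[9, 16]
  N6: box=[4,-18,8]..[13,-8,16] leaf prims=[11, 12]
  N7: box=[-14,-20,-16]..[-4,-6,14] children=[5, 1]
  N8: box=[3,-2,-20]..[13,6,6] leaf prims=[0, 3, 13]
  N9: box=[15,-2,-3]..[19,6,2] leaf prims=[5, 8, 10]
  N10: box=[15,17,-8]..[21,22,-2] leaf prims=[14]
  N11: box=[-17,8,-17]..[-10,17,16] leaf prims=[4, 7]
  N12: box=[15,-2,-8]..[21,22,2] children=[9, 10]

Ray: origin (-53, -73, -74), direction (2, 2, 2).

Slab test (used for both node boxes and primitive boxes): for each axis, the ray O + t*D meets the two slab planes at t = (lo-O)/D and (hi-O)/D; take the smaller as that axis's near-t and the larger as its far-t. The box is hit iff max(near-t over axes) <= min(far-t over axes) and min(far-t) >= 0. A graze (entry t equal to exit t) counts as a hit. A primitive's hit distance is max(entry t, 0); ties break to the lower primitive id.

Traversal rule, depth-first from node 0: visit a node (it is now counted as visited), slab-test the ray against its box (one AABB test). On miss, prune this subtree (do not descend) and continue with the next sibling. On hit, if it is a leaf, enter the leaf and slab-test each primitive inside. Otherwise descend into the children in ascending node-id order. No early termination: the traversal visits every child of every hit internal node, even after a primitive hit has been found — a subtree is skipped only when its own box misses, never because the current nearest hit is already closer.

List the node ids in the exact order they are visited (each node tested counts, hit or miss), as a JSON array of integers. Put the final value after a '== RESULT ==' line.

Traverse from the root:
N0 x:[18,37] y:[53/2,95/2] z:[27,45] -> hit [27,37], descend [2, 3, 7, 12]
  N2 x:[28,33] y:[55/2,79/2] z:[27,45] -> hit [28,33], descend [6, 8]
    N6 x:[57/2,33] y:[55/2,65/2] z:[41,45] -> miss, prune
    N8 x:[28,33] y:[71/2,79/2] z:[27,40] -> miss, prune
  N3 x:[18,45/2] y:[35,45] z:[57/2,45] -> miss, prune
  N7 x:[39/2,49/2] y:[53/2,67/2] z:[29,44] -> miss, prune
  N12 x:[34,37] y:[71/2,95/2] z:[33,38] -> hit [71/2,37], descend [9, 10]
    N9 x:[34,36] y:[71/2,79/2] z:[71/2,38] -> hit [71/2,36] leaf, test {P5(miss), P8@t=36, P10(miss)}
    N10 x:[34,37] y:[45,95/2] z:[33,36] -> miss, prune

Summary -> nodes [0, 2, 6, 8, 3, 7, 12, 9, 10]; box-tests=9; leaf-entries=1; first=P8

== RESULT ==
[0, 2, 6, 8, 3, 7, 12, 9, 10]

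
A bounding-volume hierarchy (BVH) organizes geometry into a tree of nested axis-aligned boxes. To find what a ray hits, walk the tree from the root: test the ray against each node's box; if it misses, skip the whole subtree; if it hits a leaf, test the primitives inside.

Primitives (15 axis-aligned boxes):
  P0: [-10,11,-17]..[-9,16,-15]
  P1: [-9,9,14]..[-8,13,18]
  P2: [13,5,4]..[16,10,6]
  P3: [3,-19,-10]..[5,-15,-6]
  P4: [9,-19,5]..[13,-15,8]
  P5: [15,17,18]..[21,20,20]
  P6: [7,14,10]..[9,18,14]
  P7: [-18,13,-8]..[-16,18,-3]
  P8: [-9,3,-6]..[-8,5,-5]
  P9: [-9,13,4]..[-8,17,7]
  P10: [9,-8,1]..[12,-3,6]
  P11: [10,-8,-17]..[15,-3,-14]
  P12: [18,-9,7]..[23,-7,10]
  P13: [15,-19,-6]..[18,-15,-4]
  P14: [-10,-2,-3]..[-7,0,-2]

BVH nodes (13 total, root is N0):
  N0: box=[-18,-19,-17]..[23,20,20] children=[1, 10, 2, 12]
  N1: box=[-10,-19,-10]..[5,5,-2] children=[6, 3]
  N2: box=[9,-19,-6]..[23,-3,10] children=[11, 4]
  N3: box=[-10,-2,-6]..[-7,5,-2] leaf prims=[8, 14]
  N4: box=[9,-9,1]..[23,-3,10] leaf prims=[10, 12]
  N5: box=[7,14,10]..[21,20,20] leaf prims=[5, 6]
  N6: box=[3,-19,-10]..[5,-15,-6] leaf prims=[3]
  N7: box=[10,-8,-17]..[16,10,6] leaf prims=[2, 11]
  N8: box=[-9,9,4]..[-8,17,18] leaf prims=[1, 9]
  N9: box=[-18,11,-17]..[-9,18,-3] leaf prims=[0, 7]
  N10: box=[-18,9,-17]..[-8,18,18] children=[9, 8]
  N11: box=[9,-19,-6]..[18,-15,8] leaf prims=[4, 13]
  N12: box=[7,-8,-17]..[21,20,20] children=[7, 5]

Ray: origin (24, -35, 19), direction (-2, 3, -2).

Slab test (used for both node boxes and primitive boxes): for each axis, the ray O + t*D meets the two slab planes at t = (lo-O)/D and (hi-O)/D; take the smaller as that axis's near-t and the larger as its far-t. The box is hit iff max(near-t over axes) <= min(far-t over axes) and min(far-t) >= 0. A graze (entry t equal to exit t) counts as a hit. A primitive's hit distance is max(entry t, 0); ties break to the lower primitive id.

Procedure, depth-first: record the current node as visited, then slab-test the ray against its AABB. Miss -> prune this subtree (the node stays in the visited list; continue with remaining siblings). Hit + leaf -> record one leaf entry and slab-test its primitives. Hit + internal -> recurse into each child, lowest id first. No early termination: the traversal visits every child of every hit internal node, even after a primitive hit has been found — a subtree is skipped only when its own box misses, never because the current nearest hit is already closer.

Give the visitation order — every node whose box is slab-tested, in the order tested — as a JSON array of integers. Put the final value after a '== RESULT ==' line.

Trace the traversal:
N0 x:[1/2,21] y:[16/3,55/3] z:[-1/2,18] -> hit [16/3,18], descend [1, 2, 10, 12]
  N1 x:[19/2,17] y:[16/3,40/3] z:[21/2,29/2] -> hit [21/2,40/3], descend [3, 6]
    N3 x:[31/2,17] y:[11,40/3] z:[21/2,25/2] -> miss, prune
    N6 x:[19/2,21/2] y:[16/3,20/3] z:[25/2,29/2] -> miss, prune
  N2 x:[1/2,15/2] y:[16/3,32/3] z:[9/2,25/2] -> hit [16/3,15/2], descend [4, 11]
    N4 x:[1/2,15/2] y:[26/3,32/3] z:[9/2,9] -> miss, prune
    N11 x:[3,15/2] y:[16/3,20/3] z:[11/2,25/2] -> hit [11/2,20/3] leaf, test {P4@t=11/2, P13(miss)}
  N10 x:[16,21] y:[44/3,53/3] z:[1/2,18] -> hit [16,53/3], descend [8, 9]
    N8 x:[16,33/2] y:[44/3,52/3] z:[1/2,15/2] -> miss, prune
    N9 x:[33/2,21] y:[46/3,53/3] z:[11,18] -> hit [33/2,53/3] leaf, test {P0@t=17, P7(miss)}
  N12 x:[3/2,17/2] y:[9,55/3] z:[-1/2,18] -> miss, prune

11 AABB tests over nodes [0, 1, 3, 6, 2, 4, 11, 10, 8, 9, 12]; 2 leaves entered; closest P4.

== RESULT ==
[0, 1, 3, 6, 2, 4, 11, 10, 8, 9, 12]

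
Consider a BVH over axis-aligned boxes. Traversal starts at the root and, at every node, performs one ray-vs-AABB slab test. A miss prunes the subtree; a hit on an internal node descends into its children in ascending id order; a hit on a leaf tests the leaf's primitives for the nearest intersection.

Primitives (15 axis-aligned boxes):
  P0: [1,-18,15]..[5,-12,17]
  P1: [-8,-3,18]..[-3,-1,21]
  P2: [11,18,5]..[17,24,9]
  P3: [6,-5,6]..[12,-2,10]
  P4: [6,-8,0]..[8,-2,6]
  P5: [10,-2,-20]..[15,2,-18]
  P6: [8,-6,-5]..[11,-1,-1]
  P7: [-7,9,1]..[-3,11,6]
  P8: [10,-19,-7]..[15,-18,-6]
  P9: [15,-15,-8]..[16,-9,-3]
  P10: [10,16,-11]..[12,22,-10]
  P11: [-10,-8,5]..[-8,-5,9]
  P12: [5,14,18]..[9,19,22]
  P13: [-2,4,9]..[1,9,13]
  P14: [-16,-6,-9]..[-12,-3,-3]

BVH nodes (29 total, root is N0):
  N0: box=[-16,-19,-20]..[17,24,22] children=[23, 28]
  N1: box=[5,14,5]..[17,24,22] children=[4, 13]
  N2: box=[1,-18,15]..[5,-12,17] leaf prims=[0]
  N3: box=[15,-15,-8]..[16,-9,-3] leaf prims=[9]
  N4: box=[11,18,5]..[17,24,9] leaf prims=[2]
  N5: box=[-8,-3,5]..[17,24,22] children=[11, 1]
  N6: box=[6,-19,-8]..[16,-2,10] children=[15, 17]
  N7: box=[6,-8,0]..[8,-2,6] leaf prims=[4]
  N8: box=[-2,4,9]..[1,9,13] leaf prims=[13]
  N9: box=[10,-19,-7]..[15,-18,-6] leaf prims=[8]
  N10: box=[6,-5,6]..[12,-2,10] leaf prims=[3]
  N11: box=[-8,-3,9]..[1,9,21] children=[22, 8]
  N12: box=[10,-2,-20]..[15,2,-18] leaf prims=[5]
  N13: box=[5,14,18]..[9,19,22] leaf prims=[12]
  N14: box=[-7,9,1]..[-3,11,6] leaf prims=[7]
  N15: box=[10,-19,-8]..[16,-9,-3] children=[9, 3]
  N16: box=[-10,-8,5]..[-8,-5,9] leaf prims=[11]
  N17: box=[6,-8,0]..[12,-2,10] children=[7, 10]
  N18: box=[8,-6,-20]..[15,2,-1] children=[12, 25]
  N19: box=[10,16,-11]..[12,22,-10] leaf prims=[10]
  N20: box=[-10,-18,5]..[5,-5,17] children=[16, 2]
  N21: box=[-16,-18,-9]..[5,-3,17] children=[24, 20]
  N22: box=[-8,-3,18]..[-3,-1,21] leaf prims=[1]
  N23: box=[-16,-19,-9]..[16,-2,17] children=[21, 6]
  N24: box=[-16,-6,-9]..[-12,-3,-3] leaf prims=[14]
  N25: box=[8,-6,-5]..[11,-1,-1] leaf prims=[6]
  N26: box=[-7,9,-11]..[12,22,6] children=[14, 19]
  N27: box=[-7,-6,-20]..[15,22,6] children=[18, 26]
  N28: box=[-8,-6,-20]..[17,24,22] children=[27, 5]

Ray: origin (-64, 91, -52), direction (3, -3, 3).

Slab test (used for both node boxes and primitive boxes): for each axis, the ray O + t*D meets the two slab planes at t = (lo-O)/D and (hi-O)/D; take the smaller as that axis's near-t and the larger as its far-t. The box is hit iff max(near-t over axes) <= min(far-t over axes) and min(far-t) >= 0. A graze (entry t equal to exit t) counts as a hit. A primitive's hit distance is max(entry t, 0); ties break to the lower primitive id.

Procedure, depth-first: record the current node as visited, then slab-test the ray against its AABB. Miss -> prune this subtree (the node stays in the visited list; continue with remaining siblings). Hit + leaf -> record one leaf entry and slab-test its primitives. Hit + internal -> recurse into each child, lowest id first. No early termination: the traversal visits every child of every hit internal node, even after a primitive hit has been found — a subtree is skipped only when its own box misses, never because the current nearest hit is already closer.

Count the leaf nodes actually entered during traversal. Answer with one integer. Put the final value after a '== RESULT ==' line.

Walk:
N0 x:[16,27] y:[67/3,110/3] z:[32/3,74/3] -> hit [67/3,74/3], descend [23, 28]
  N23 x:[16,80/3] y:[31,110/3] z:[43/3,23] -> miss, prune
  N28 x:[56/3,27] y:[67/3,97/3] z:[32/3,74/3] -> hit [67/3,74/3], descend [5, 27]
    N5 x:[56/3,27] y:[67/3,94/3] z:[19,74/3] -> hit [67/3,74/3], descend [1, 11]
      N1 x:[23,27] y:[67/3,77/3] z:[19,74/3] -> hit [23,74/3], descend [4, 13]
        N4 x:[25,27] y:[67/3,73/3] z:[19,61/3] -> miss, prune
        N13 x:[23,73/3] y:[24,77/3] z:[70/3,74/3] -> hit [24,73/3] leaf, test {P12@t=24}
      N11 x:[56/3,65/3] y:[82/3,94/3] z:[61/3,73/3] -> miss, prune
    N27 x:[19,79/3] y:[23,97/3] z:[32/3,58/3] -> miss, prune

Visited [0, 23, 28, 5, 1, 4, 13, 11, 27]. Tests: 9 box, 1 leaf. Nearest: P12.

== RESULT ==
1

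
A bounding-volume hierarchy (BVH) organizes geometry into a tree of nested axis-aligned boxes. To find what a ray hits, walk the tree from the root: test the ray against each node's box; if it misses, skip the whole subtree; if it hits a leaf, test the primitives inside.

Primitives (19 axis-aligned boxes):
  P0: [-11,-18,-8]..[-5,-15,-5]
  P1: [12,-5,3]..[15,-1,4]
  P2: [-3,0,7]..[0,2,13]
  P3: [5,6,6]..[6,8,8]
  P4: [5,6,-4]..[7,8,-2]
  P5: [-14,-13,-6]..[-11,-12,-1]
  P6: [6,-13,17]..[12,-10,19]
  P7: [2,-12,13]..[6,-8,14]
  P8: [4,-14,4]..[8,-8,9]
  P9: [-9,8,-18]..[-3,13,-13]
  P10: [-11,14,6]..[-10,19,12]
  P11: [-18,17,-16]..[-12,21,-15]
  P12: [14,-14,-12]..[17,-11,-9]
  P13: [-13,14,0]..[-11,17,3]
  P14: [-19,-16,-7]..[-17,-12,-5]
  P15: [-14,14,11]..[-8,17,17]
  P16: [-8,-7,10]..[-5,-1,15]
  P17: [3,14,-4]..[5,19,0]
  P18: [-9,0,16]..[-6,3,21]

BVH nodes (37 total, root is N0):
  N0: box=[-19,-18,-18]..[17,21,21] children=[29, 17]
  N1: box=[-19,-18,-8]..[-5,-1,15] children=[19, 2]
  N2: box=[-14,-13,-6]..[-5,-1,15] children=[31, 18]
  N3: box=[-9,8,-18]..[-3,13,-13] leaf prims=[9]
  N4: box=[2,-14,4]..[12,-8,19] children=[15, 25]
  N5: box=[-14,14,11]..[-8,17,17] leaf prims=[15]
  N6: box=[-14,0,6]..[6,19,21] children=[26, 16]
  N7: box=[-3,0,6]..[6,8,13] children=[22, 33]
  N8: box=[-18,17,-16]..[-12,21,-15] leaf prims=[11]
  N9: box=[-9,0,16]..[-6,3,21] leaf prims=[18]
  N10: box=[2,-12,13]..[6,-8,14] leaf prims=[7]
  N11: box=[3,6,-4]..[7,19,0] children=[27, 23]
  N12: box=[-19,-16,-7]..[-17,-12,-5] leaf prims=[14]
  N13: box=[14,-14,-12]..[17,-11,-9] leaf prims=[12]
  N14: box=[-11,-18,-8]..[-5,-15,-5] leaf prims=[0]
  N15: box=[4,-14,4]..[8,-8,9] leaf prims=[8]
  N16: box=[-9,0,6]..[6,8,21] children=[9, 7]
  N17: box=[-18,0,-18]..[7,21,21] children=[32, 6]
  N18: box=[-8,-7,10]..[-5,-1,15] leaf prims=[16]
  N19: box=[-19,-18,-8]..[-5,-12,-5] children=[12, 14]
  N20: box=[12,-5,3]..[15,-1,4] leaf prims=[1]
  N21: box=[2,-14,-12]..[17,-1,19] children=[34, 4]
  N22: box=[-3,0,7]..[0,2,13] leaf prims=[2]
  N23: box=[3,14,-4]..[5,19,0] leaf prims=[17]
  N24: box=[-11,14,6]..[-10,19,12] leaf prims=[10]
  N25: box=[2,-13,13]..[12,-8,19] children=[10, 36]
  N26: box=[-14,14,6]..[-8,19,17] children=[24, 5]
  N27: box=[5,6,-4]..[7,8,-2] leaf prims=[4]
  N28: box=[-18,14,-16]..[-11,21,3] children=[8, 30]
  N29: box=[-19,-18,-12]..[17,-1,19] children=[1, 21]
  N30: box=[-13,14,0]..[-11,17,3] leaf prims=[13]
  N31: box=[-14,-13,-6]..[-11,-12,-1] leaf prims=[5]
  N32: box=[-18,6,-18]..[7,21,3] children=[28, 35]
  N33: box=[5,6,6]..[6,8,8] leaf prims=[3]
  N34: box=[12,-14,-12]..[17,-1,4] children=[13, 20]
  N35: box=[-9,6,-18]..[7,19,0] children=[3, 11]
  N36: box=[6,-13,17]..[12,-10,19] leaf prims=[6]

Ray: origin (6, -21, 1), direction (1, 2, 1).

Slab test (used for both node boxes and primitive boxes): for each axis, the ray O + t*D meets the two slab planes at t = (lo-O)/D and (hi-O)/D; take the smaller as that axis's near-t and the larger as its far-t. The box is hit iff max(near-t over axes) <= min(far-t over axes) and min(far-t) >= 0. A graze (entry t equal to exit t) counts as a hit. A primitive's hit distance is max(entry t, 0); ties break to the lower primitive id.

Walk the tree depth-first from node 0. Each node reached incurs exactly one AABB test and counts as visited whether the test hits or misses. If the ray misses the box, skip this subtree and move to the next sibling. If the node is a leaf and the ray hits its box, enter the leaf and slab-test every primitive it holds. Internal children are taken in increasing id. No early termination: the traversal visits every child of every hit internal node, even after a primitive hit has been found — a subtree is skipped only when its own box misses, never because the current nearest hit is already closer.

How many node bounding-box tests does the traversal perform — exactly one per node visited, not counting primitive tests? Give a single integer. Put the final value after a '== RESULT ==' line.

Trace the traversal:
N0 x:[-25,11] y:[3/2,21] z:[-19,20] -> hit [3/2,11], descend [17, 29]
  N17 x:[-24,1] y:[21/2,21] z:[-19,20] -> miss, prune
  N29 x:[-25,11] y:[3/2,10] z:[-13,18] -> hit [3/2,10], descend [1, 21]
    N1 x:[-25,-11] y:[3/2,10] z:[-9,14] -> miss, prune
    N21 x:[-4,11] y:[7/2,10] z:[-13,18] -> hit [7/2,10], descend [4, 34]
      N4 x:[-4,6] y:[7/2,13/2] z:[3,18] -> hit [7/2,6], descend [15, 25]
        N15 x:[-2,2] y:[7/2,13/2] z:[3,8] -> miss, prune
        N25 x:[-4,6] y:[4,13/2] z:[12,18] -> miss, prune
      N34 x:[6,11] y:[7/2,10] z:[-13,3] -> miss, prune

Visited [0, 17, 29, 1, 21, 4, 15, 25, 34]. Tests: 9 box, 0 leaf. Nearest: miss.

== RESULT ==
9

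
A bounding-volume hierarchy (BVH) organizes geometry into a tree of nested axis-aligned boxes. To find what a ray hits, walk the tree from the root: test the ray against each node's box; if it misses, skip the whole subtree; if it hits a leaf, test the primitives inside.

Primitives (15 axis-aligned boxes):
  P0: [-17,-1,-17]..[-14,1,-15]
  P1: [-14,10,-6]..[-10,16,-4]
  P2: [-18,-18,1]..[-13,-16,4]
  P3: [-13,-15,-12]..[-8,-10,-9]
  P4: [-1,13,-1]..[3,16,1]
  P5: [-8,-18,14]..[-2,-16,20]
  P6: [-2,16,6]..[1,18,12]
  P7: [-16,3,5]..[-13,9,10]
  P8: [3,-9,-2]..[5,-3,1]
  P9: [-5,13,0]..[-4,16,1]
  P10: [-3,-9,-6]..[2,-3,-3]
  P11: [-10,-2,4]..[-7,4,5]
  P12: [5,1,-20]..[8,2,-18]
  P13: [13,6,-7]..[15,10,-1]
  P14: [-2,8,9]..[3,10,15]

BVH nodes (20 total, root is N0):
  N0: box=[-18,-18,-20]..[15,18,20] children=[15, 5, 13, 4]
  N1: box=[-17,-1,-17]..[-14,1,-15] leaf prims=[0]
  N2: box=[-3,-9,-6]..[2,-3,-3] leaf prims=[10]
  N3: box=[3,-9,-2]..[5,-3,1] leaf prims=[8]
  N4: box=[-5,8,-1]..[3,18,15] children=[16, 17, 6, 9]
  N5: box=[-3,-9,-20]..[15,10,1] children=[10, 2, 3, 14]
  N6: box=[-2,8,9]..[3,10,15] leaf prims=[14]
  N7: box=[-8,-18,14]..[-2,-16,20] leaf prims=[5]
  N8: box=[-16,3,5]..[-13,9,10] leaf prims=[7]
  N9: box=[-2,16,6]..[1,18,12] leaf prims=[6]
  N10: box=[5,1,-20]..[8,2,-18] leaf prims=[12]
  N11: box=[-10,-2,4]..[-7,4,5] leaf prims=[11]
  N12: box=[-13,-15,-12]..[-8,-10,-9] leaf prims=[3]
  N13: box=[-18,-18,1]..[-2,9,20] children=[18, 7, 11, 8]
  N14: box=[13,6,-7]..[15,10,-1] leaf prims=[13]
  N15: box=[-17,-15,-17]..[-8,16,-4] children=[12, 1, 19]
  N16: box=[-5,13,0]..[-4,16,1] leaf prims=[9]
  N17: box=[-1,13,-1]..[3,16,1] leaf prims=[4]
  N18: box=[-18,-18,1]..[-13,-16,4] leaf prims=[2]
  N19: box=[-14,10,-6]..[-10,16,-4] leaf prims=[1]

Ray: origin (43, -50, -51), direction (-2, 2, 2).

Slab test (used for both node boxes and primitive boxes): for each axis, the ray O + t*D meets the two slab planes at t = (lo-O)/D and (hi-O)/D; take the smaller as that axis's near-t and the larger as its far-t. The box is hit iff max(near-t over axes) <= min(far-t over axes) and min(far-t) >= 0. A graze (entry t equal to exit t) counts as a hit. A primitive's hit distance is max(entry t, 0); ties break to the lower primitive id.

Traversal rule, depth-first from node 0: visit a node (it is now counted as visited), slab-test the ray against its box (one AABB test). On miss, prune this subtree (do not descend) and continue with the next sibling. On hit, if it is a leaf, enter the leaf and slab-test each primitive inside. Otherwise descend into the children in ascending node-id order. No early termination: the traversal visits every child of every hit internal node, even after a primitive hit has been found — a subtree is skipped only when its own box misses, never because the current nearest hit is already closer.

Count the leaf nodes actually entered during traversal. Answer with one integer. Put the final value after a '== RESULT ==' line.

Traverse from the root:
N0 x:[14,61/2] y:[16,34] z:[31/2,71/2] -> hit [16,61/2], descend [4, 5, 13, 15]
  N4 x:[20,24] y:[29,34] z:[25,33] -> miss, prune
  N5 x:[14,23] y:[41/2,30] z:[31/2,26] -> hit [41/2,23], descend [2, 3, 10, 14]
    N2 x:[41/2,23] y:[41/2,47/2] z:[45/2,24] -> hit [45/2,23] leaf, test {P10@t=45/2}
    N3 x:[19,20] y:[41/2,47/2] z:[49/2,26] -> miss, prune
    N10 x:[35/2,19] y:[51/2,26] z:[31/2,33/2] -> miss, prune
    N14 x:[14,15] y:[28,30] z:[22,25] -> miss, prune
  N13 x:[45/2,61/2] y:[16,59/2] z:[26,71/2] -> hit [26,59/2], descend [7, 8, 11, 18]
    N7 x:[45/2,51/2] y:[16,17] z:[65/2,71/2] -> miss, prune
    N8 x:[28,59/2] y:[53/2,59/2] z:[28,61/2] -> hit [28,59/2] leaf, test {P7@t=28}
    N11 x:[25,53/2] y:[24,27] z:[55/2,28] -> miss, prune
    N18 x:[28,61/2] y:[16,17] z:[26,55/2] -> miss, prune
  N15 x:[51/2,30] y:[35/2,33] z:[17,47/2] -> miss, prune

Visited [0, 4, 5, 2, 3, 10, 14, 13, 7, 8, 11, 18, 15]. Tests: 13 box, 2 leaf. Nearest: P10.

== RESULT ==
2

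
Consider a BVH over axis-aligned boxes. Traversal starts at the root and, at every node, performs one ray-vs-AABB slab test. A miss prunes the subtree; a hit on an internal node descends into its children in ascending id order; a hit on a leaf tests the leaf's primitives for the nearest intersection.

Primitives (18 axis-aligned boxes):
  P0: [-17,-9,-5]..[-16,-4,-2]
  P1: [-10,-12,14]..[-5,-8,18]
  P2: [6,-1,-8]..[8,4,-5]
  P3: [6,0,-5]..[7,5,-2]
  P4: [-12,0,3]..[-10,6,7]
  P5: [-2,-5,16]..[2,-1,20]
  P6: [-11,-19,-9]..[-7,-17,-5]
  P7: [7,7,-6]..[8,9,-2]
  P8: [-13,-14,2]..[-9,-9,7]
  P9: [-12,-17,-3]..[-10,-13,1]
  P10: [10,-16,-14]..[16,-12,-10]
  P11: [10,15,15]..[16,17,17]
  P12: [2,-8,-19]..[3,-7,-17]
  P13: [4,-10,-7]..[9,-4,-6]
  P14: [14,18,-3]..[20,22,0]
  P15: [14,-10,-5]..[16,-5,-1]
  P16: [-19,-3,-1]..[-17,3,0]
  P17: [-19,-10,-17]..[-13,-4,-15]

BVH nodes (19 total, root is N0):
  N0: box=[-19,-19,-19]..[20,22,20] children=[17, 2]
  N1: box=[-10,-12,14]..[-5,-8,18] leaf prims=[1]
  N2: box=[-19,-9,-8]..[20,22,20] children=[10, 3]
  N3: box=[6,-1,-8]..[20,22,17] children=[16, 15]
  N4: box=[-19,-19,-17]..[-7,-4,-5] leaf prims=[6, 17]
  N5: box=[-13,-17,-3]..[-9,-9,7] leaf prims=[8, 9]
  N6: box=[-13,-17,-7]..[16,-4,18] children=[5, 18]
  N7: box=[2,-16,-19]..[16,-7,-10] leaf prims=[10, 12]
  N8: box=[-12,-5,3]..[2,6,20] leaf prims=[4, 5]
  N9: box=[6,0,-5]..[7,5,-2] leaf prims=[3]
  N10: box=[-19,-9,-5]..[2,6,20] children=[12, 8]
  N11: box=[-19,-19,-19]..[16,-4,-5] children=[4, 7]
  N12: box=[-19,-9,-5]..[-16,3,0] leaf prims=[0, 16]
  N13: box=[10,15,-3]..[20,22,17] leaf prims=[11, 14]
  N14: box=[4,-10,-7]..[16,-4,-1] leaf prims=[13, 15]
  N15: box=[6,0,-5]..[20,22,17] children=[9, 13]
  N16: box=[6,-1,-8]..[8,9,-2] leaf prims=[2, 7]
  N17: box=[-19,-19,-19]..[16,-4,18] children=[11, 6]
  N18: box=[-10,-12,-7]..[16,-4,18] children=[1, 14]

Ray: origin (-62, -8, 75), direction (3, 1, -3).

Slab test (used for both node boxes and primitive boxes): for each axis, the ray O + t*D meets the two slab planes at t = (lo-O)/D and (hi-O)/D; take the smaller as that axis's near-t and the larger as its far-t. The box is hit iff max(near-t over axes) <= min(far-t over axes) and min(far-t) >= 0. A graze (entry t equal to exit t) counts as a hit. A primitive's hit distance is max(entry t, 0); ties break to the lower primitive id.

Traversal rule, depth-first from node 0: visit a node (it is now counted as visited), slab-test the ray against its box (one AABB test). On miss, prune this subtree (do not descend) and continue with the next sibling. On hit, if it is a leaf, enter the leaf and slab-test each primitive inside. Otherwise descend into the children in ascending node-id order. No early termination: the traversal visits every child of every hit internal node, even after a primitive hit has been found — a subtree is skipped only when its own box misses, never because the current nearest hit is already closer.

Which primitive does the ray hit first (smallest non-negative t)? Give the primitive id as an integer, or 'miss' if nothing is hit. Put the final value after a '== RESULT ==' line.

Walk:
N0 x:[43/3,82/3] y:[-11,30] z:[55/3,94/3] -> hit [55/3,82/3], descend [2, 17]
  N2 x:[43/3,82/3] y:[-1,30] z:[55/3,83/3] -> hit [55/3,82/3], descend [3, 10]
    N3 x:[68/3,82/3] y:[7,30] z:[58/3,83/3] -> hit [68/3,82/3], descend [15, 16]
      N15 x:[68/3,82/3] y:[8,30] z:[58/3,80/3] -> hit [68/3,80/3], descend [9, 13]
        N9 x:[68/3,23] y:[8,13] z:[77/3,80/3] -> miss, prune
        N13 x:[24,82/3] y:[23,30] z:[58/3,26] -> hit [24,26] leaf, test {P11(miss), P14@t=26}
      N16 x:[68/3,70/3] y:[7,17] z:[77/3,83/3] -> miss, prune
    N10 x:[43/3,64/3] y:[-1,14] z:[55/3,80/3] -> miss, prune
  N17 x:[43/3,26] y:[-11,4] z:[19,94/3] -> miss, prune

Summary -> nodes [0, 2, 3, 15, 9, 13, 16, 10, 17]; box-tests=9; leaf-entries=1; first=P14

== RESULT ==
14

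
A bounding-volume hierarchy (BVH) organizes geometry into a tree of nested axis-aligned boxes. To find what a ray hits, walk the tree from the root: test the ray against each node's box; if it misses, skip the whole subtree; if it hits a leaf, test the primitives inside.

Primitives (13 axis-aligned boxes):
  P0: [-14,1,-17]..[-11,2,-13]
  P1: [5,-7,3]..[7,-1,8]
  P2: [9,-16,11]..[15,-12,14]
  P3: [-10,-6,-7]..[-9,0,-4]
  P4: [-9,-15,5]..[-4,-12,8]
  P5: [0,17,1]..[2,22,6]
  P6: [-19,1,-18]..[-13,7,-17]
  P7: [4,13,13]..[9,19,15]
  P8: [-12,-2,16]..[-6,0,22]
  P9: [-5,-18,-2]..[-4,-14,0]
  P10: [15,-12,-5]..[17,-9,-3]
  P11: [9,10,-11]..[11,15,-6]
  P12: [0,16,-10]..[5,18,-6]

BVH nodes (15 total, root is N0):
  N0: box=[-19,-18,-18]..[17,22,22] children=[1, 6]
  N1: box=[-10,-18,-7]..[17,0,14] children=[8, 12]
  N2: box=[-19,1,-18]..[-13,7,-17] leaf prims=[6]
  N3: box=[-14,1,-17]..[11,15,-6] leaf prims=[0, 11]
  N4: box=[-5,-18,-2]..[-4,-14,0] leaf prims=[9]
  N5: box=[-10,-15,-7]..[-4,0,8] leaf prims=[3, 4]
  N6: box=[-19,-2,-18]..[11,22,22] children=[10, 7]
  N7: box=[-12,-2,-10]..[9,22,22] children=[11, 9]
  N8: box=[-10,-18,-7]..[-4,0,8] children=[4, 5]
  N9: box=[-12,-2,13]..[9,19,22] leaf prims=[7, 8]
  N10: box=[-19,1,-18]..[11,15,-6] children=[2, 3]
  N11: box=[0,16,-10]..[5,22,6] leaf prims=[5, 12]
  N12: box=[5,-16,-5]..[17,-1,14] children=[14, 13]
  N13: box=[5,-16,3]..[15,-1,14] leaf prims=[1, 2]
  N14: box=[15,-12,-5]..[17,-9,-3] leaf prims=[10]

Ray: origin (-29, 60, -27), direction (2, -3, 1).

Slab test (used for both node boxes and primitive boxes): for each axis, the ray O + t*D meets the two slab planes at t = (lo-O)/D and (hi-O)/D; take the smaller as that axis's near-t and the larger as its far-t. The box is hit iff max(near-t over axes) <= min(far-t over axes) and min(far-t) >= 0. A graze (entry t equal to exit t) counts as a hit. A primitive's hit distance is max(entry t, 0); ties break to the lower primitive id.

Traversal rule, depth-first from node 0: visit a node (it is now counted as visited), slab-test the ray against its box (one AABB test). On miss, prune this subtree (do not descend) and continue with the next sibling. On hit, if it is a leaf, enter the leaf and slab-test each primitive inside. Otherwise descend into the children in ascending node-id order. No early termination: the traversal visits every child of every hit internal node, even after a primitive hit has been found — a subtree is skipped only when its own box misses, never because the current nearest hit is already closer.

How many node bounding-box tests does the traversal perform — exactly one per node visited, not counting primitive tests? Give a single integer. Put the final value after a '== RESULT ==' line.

Trace the traversal:
N0 x:[5,23] y:[38/3,26] z:[9,49] -> hit [38/3,23], descend [1, 6]
  N1 x:[19/2,23] y:[20,26] z:[20,41] -> hit [20,23], descend [8, 12]
    N8 x:[19/2,25/2] y:[20,26] z:[20,35] -> miss, prune
    N12 x:[17,23] y:[61/3,76/3] z:[22,41] -> hit [22,23], descend [13, 14]
      N13 x:[17,22] y:[61/3,76/3] z:[30,41] -> miss, prune
      N14 x:[22,23] y:[23,24] z:[22,24] -> hit [23,23] leaf, test {P10@t=23}
  N6 x:[5,20] y:[38/3,62/3] z:[9,49] -> hit [38/3,20], descend [7, 10]
    N7 x:[17/2,19] y:[38/3,62/3] z:[17,49] -> hit [17,19], descend [9, 11]
      N9 x:[17/2,19] y:[41/3,62/3] z:[40,49] -> miss, prune
      N11 x:[29/2,17] y:[38/3,44/3] z:[17,33] -> miss, prune
    N10 x:[5,20] y:[15,59/3] z:[9,21] -> hit [15,59/3], descend [2, 3]
      N2 x:[5,8] y:[53/3,59/3] z:[9,10] -> miss, prune
      N3 x:[15/2,20] y:[15,59/3] z:[10,21] -> hit [15,59/3] leaf, test {P0(miss), P11(miss)}

Visited [0, 1, 8, 12, 13, 14, 6, 7, 9, 11, 10, 2, 3]. Tests: 13 box, 2 leaf. Nearest: P10.

== RESULT ==
13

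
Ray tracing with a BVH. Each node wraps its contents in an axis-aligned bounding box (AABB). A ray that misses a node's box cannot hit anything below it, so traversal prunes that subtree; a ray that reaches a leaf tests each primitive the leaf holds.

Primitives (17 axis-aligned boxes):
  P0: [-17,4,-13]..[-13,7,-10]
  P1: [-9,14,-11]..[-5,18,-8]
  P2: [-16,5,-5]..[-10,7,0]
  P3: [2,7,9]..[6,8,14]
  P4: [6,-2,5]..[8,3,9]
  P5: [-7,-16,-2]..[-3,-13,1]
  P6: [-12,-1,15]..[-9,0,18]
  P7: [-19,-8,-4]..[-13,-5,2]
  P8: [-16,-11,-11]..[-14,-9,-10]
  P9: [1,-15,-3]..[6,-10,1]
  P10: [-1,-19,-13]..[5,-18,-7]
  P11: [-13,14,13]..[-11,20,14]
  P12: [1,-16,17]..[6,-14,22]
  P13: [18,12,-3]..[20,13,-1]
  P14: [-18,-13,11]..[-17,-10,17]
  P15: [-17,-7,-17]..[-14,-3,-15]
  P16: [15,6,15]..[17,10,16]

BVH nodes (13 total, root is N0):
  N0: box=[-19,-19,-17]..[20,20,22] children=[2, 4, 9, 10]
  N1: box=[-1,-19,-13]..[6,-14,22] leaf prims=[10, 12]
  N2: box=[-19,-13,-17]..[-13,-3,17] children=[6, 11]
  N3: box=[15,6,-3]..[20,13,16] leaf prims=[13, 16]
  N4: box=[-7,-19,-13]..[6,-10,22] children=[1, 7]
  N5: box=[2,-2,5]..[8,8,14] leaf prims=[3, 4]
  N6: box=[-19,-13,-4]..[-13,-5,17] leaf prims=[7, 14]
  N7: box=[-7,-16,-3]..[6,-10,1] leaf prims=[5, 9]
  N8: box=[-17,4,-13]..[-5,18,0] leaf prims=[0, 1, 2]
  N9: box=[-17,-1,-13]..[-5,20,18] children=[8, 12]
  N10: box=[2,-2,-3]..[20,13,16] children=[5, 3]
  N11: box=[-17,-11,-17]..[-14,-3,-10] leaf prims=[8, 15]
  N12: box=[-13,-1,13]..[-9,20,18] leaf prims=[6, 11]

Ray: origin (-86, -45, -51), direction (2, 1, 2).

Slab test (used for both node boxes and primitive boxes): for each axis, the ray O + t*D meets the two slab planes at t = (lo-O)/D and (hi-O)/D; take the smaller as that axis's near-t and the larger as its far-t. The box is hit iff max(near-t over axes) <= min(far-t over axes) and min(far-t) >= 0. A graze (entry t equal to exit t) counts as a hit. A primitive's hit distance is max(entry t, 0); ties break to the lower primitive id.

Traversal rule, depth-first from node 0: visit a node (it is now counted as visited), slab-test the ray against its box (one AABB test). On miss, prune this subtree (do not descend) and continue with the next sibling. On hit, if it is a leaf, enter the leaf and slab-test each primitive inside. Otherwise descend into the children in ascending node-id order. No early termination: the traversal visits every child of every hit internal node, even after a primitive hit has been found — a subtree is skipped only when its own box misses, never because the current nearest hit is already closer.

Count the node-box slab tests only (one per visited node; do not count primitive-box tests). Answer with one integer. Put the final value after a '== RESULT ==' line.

Walk:
N0 x:[67/2,53] y:[26,65] z:[17,73/2] -> hit [67/2,73/2], descend [2, 4, 9, 10]
  N2 x:[67/2,73/2] y:[32,42] z:[17,34] -> hit [67/2,34], descend [6, 11]
    N6 x:[67/2,73/2] y:[32,40] z:[47/2,34] -> hit [67/2,34] leaf, test {P7(miss), P14@t=34}
    N11 x:[69/2,36] y:[34,42] z:[17,41/2] -> miss, prune
  N4 x:[79/2,46] y:[26,35] z:[19,73/2] -> miss, prune
  N9 x:[69/2,81/2] y:[44,65] z:[19,69/2] -> miss, prune
  N10 x:[44,53] y:[43,58] z:[24,67/2] -> miss, prune

Visited [0, 2, 6, 11, 4, 9, 10]. Tests: 7 box, 1 leaf. Nearest: P14.

== RESULT ==
7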